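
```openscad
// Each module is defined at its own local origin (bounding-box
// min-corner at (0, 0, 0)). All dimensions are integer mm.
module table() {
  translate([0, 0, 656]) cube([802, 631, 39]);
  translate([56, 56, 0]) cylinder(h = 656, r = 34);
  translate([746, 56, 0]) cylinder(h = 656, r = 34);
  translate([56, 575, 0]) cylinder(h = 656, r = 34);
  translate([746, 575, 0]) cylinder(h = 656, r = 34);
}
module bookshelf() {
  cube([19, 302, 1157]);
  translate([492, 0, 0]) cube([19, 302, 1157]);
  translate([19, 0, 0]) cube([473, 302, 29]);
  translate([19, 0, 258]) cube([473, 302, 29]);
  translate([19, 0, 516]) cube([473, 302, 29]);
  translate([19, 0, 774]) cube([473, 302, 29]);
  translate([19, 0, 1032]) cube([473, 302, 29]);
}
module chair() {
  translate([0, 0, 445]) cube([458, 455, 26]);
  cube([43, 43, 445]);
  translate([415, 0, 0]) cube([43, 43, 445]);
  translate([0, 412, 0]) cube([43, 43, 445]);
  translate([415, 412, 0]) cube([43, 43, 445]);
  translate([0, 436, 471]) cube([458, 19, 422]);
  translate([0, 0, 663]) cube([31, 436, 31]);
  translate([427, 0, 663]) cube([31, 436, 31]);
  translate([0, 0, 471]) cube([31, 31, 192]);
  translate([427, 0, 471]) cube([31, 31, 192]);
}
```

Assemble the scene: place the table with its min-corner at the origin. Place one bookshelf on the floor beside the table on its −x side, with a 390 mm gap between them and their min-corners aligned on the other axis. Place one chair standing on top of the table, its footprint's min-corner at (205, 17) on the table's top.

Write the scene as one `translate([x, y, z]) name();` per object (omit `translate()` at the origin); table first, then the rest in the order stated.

table();
translate([-901, 0, 0]) bookshelf();
translate([205, 17, 695]) chair();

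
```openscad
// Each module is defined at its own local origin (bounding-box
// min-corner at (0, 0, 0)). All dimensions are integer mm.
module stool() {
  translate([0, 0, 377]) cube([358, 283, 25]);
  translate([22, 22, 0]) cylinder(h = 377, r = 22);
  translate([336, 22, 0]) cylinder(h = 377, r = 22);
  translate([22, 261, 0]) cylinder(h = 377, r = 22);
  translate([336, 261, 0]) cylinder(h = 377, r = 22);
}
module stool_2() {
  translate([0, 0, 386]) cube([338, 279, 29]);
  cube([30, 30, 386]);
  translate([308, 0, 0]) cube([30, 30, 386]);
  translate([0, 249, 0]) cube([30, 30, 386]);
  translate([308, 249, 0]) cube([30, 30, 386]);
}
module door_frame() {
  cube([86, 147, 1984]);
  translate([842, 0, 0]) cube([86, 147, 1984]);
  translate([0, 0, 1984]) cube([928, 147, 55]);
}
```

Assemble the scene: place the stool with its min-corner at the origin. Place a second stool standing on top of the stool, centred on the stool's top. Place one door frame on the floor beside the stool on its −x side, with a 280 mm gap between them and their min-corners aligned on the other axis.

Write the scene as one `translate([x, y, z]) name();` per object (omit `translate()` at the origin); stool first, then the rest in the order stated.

stool();
translate([10, 2, 402]) stool_2();
translate([-1208, 0, 0]) door_frame();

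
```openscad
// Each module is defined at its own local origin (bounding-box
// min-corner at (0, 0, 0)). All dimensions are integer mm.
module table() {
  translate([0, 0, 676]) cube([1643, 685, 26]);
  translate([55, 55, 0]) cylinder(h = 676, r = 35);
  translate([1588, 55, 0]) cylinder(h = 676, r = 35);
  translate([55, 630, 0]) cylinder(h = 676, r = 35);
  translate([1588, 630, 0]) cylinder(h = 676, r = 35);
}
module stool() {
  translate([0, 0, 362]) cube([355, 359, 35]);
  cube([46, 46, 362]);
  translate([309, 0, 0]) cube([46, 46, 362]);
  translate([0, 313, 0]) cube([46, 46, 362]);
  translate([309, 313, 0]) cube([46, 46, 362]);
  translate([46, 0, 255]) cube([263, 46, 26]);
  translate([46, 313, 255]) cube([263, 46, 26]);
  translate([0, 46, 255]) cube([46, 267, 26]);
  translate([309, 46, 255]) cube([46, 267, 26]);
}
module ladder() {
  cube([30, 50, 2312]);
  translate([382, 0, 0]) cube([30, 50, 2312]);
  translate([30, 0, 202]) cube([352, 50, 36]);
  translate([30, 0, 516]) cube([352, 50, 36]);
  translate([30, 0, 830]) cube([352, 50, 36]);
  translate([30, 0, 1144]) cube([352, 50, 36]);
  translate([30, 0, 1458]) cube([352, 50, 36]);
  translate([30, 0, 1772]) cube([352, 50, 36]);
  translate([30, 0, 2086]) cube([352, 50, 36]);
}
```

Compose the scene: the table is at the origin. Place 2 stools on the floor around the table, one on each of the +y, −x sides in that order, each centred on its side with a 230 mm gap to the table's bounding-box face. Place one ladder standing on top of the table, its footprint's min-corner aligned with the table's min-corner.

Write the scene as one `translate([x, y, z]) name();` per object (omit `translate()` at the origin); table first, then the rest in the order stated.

table();
translate([644, 915, 0]) stool();
translate([-585, 163, 0]) stool();
translate([0, 0, 702]) ladder();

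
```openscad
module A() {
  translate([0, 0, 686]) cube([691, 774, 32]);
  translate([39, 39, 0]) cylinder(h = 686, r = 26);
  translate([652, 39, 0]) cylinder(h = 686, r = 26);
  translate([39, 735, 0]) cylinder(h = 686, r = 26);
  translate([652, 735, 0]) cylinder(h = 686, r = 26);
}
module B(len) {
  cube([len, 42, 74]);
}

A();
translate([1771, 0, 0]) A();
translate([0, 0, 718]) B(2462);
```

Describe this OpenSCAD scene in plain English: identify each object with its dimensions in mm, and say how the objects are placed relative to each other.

A is a table with a 691×774 mm rectangular top, 32 mm thick, top surface at z = 718 mm, supported by four round legs of 52 mm diameter, each leg's bounding box inset 13 mm from the nearest pair of top edges, running from the floor.

B is a rectangular beam 2462 mm long (x), 42 mm deep (y), 74 mm thick (z).

The beam spans the tops of two tables placed 1080 mm apart, resting at z = 718 mm.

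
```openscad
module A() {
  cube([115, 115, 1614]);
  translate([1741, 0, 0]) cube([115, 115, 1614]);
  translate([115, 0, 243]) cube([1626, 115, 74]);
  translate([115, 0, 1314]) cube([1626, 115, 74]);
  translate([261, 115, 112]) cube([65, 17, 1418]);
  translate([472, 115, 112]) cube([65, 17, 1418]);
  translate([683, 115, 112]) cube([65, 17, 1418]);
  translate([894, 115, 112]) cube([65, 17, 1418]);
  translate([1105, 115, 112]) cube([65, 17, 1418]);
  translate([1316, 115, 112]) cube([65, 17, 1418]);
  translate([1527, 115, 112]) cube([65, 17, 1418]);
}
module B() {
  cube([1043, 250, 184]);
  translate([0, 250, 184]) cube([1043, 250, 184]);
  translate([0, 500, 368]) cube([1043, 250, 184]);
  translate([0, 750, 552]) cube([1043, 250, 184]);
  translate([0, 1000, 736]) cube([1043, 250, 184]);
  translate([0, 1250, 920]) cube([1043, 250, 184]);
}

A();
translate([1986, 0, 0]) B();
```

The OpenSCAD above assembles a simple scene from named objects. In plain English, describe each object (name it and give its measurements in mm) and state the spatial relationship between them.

A is a fence section. Two 115×115 mm posts, 1614 mm tall, stand on the floor with a clear span of 1626 mm between their inner faces. Two horizontal rails of 115×74 mm section span the gap between the posts with their undersides at z = 243 mm and z = 1314 mm, flush with the posts' −y face. 7 pickets, each 65 mm wide, 17 mm thick and 1418 mm tall, are fixed to the +y face of the rails with their bottoms at z = 112 mm, evenly spaced across the span with equal gaps (rounded down to the nearest mm) at the −x end and between each pair — any rounding remainder accumulates at the +x end.

B is a straight staircase of 6 solid steps. Each step is 1043 mm wide (x), 250 mm deep (y, the going) and 184 mm tall (the rise). The first step rests on the floor; each subsequent step sits one going further in +y and one rise higher in +z, directly behind and above the previous step with no overlap.

The staircase is on the floor beside the fence section on its +x side.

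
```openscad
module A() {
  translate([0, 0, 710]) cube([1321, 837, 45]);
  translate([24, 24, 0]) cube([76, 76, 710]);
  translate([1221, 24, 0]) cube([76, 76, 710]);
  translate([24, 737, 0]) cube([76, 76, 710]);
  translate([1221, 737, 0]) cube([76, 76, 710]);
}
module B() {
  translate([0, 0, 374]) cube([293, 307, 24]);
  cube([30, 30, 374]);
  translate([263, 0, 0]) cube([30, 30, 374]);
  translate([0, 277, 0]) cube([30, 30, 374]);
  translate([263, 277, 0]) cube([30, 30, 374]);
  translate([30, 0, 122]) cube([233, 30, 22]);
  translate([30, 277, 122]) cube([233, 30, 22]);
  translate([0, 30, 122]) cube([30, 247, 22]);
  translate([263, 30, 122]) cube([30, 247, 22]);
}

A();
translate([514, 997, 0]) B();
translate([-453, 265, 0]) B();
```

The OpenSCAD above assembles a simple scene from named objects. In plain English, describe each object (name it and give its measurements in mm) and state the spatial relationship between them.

A is a rectangular dining table. The top is 1321×837×45 mm with its upper surface at z = 755 mm. It stands on four 76×76 mm square legs, each inset 24 mm from the nearest pair of top edges, running from the floor to the underside of the top.

B is a four-legged stool. The seat is a 293×307×24 mm slab whose top surface is at z = 398 mm; four square legs, each 30×30 mm in cross-section, run from the floor (z = 0) to the underside of the seat, each flush with a corner of the seat. Four stretchers, 30 mm wide and 22 mm tall, connect adjacent legs with their undersides at z = 122 mm, each running between the inner faces of the legs it joins and aligned with the legs' outer faces on the other axis.

Two stools sit around the table at the +y, −x sides.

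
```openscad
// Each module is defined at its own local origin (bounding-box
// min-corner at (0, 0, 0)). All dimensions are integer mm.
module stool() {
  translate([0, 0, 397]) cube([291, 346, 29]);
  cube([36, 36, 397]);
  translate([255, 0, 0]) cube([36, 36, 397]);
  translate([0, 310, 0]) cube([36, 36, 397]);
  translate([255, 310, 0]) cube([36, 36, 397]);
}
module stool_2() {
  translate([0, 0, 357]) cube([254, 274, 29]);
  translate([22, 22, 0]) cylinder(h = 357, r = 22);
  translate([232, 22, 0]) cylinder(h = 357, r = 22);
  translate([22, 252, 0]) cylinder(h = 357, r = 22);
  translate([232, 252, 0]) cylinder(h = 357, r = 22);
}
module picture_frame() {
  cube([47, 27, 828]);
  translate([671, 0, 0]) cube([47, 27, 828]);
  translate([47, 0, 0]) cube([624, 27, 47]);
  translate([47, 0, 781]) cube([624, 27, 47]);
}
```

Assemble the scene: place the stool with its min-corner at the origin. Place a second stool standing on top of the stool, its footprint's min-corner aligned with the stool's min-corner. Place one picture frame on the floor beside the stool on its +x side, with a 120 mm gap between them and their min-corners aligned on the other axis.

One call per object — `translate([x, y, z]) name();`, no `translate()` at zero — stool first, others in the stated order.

stool();
translate([0, 0, 426]) stool_2();
translate([411, 0, 0]) picture_frame();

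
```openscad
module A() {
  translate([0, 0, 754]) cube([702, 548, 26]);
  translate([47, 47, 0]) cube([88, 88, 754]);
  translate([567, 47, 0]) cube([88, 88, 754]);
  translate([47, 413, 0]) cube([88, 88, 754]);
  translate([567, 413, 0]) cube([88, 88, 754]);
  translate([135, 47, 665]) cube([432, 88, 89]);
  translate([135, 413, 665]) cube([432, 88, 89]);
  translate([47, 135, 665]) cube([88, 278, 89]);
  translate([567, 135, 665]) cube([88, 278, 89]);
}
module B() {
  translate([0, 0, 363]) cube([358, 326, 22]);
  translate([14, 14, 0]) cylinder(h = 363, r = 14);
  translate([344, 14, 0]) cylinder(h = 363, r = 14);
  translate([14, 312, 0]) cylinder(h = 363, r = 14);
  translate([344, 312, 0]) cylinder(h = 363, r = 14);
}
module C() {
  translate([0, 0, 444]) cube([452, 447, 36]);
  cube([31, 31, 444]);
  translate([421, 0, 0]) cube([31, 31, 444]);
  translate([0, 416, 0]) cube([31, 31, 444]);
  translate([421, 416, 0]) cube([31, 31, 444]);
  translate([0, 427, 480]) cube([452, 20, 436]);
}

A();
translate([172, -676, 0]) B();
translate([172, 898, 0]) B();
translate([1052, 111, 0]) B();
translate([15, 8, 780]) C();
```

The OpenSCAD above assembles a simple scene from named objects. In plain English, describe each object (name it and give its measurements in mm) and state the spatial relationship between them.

A is a table with a 702×548 mm rectangular top, 26 mm thick, top surface at z = 780 mm, supported by four 88×88 mm square legs, each inset 47 mm from the nearest pair of top edges, running from the floor. Four apron rails, 88 mm thick and 89 mm tall, run between adjacent legs with their top edges flush with the underside of the top and their outer faces flush with the legs' outer faces.

B is a simple wooden stool: a rectangular seat 358 mm (x) by 326 mm (y), 22 mm thick, top face at z = 385 mm, on four round legs, each 28 mm in diameter. The legs rest on z = 0, each leg's axis is inset half a diameter from the nearest pair of seat edges (so the leg's bounding box is flush with the corner).

C is a chair. The seat is a 452×447×36 mm slab with its top at z = 480 mm, on four 31×31 mm corner legs (flush with the seat edges, standing on z = 0). A flat backrest 20 mm thick, 436 mm tall, spans the full seat width and rises from the seat top along its +y edge, rear face flush with the rear of the seat.

Three stools sit around the table at the −y, +y, +x sides. The chair is on top of the table.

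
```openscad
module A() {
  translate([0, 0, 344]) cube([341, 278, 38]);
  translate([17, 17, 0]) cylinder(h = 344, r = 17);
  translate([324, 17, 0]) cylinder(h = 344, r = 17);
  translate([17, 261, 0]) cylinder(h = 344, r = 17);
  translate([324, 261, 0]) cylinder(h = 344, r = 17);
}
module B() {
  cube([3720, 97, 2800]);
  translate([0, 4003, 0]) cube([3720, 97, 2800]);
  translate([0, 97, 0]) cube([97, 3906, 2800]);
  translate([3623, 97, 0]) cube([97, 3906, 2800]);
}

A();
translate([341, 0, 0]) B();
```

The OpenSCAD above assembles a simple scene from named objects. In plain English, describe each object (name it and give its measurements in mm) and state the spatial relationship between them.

A is a four-legged stool. The seat is 341×278 mm, 38 mm thick, top at z = 382 mm. It stands on four round legs, each 34 mm in diameter, from z = 0 to the seat underside, each leg's axis is inset half a diameter from the nearest pair of seat edges (so the leg's bounding box is flush with the corner).

B is the wall frame of a small rectangular building: four walls, each 2800 mm tall and 97 mm thick, enclosing a footprint 3720 mm (x) by 4100 mm (y) outside-to-outside, with no floor or roof. The front and back walls (the −y and +y sides) span the full width; the two side walls fit between them.

The house frame is against the stool's +x side, with their −y faces flush.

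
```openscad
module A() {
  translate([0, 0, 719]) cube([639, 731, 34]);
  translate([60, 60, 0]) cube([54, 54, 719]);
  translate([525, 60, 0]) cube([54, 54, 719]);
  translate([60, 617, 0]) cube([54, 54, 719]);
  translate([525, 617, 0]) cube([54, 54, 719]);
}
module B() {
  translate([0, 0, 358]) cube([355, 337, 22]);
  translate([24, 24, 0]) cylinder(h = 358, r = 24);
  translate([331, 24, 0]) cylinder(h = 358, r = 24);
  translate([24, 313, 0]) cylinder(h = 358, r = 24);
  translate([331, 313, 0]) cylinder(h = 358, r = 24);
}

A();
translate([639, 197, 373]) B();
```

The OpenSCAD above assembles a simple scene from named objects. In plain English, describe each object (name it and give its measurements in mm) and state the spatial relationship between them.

A is a table: top 639 mm (x) × 731 mm (y), 34 mm thick, upper face at z = 753 mm, on four 54×54 mm square legs, each inset 60 mm from the nearest pair of top edges, running from z = 0 to the bottom of the top.

B is a four-legged stool. The seat is a 355×337×22 mm slab whose top surface is at z = 380 mm; four round legs, each 48 mm in diameter, run from the floor (z = 0) to the underside of the seat, each leg's axis is inset half a diameter from the nearest pair of seat edges (so the leg's bounding box is flush with the corner).

The stool is beside the table with their tops flush at z = 753.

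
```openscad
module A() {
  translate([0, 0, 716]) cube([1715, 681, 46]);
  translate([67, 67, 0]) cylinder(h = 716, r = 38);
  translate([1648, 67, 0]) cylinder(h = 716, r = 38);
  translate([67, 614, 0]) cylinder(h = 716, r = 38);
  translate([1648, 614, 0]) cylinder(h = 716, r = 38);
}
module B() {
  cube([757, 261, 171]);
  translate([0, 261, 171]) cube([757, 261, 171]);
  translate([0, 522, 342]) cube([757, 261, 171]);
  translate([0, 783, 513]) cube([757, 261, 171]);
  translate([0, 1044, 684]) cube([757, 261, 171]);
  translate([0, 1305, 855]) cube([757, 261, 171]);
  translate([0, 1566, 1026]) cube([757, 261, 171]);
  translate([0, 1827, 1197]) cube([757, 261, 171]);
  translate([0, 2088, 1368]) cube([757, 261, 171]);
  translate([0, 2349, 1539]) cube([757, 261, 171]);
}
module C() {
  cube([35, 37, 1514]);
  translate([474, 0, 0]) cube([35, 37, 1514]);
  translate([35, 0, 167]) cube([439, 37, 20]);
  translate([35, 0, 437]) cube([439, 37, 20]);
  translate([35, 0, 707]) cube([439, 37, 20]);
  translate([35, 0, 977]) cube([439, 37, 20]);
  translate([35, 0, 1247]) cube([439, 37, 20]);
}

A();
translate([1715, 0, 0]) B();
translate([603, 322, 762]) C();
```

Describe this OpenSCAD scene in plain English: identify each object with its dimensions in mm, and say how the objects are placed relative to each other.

A is a table: top 1715 mm (x) × 681 mm (y), 46 mm thick, upper face at z = 762 mm, on four round legs of 76 mm diameter, each leg's bounding box inset 29 mm from the nearest pair of top edges, running from z = 0 to the bottom of the top.

B is a straight staircase of 10 solid steps. Each step is 757 mm wide (x), 261 mm deep (y, the going) and 171 mm tall (the rise). The first step rests on the floor; each subsequent step sits one going further in +y and one rise higher in +z, directly behind and above the previous step with no overlap.

C is a straight ladder. Two 35×37 mm vertical rails, 1514 mm tall, stand 509 mm apart (outside-to-outside) with their front faces coplanar on the −y side. 5 rungs, each 37 mm deep and 20 mm tall, span between the inner faces of the rails, front faces flush with the rails. The lowest rung's underside is at z = 167 mm and rungs are spaced 270 mm apart (underside to underside).

The staircase is against the table's +x side, with their −y faces flush. The ladder is on top of the table, centred.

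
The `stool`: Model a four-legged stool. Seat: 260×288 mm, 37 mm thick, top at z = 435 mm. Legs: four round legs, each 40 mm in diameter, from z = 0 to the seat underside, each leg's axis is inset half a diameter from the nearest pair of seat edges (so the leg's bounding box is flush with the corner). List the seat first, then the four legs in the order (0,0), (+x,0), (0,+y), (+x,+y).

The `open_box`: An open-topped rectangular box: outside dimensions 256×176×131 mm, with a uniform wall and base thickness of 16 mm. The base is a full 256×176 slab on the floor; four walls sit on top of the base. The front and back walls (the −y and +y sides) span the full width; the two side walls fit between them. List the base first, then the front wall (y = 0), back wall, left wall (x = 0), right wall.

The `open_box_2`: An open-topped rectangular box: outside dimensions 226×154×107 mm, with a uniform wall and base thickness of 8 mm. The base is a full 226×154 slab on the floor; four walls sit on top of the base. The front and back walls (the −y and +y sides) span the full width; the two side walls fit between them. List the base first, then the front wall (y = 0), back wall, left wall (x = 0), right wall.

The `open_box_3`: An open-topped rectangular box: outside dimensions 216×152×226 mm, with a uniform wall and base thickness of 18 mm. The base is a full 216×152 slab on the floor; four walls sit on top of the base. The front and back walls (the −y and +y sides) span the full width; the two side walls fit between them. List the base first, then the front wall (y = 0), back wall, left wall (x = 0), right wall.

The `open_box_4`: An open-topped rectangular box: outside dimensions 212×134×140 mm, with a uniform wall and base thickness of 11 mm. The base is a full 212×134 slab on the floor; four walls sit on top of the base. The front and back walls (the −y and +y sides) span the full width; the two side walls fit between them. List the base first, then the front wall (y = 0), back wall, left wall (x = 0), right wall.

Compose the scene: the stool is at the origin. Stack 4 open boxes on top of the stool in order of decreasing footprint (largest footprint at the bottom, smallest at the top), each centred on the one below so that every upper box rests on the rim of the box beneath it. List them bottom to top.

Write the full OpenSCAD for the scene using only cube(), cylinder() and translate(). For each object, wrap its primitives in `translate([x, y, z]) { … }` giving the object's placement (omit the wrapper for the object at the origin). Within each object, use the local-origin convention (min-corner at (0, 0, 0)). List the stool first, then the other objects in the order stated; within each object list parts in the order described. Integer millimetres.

translate([0, 0, 398]) cube([260, 288, 37]);
translate([20, 20, 0]) cylinder(h = 398, r = 20);
translate([240, 20, 0]) cylinder(h = 398, r = 20);
translate([20, 268, 0]) cylinder(h = 398, r = 20);
translate([240, 268, 0]) cylinder(h = 398, r = 20);
translate([2, 56, 435]) {
  cube([256, 176, 16]);
  translate([0, 0, 16]) cube([256, 16, 115]);
  translate([0, 160, 16]) cube([256, 16, 115]);
  translate([0, 16, 16]) cube([16, 144, 115]);
  translate([240, 16, 16]) cube([16, 144, 115]);
}
translate([17, 67, 566]) {
  cube([226, 154, 8]);
  translate([0, 0, 8]) cube([226, 8, 99]);
  translate([0, 146, 8]) cube([226, 8, 99]);
  translate([0, 8, 8]) cube([8, 138, 99]);
  translate([218, 8, 8]) cube([8, 138, 99]);
}
translate([22, 68, 673]) {
  cube([216, 152, 18]);
  translate([0, 0, 18]) cube([216, 18, 208]);
  translate([0, 134, 18]) cube([216, 18, 208]);
  translate([0, 18, 18]) cube([18, 116, 208]);
  translate([198, 18, 18]) cube([18, 116, 208]);
}
translate([24, 77, 899]) {
  cube([212, 134, 11]);
  translate([0, 0, 11]) cube([212, 11, 129]);
  translate([0, 123, 11]) cube([212, 11, 129]);
  translate([0, 11, 11]) cube([11, 112, 129]);
  translate([201, 11, 11]) cube([11, 112, 129]);
}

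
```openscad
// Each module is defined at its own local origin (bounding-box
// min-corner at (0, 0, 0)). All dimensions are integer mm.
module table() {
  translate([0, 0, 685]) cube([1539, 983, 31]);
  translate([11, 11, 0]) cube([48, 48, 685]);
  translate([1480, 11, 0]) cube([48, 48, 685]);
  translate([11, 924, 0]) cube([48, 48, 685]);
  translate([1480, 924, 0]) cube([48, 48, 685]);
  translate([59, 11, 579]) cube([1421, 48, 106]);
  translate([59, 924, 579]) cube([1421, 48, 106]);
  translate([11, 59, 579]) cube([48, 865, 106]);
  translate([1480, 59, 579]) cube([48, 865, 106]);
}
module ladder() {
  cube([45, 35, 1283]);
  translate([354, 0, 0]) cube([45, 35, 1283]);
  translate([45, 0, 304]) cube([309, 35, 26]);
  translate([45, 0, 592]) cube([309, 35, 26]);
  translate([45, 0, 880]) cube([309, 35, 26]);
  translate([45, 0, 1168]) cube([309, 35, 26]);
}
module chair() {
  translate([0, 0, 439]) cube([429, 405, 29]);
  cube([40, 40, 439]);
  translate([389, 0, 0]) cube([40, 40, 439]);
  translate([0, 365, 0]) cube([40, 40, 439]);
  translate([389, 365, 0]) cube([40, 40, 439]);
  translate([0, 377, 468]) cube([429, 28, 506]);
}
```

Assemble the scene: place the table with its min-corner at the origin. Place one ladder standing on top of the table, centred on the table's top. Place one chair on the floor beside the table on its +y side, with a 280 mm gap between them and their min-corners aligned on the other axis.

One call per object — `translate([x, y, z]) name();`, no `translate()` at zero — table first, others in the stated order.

table();
translate([570, 474, 716]) ladder();
translate([0, 1263, 0]) chair();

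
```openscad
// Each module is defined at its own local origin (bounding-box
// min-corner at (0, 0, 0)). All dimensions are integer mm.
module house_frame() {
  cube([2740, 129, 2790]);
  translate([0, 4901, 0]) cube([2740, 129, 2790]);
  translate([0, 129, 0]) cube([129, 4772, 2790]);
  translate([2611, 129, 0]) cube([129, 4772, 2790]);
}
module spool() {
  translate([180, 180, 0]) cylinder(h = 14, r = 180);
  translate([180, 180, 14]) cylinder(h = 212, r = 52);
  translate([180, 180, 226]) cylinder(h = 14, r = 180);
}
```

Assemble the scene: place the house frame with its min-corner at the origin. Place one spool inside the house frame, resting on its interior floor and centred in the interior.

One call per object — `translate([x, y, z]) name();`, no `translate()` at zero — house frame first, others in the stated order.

house_frame();
translate([1190, 2335, 0]) spool();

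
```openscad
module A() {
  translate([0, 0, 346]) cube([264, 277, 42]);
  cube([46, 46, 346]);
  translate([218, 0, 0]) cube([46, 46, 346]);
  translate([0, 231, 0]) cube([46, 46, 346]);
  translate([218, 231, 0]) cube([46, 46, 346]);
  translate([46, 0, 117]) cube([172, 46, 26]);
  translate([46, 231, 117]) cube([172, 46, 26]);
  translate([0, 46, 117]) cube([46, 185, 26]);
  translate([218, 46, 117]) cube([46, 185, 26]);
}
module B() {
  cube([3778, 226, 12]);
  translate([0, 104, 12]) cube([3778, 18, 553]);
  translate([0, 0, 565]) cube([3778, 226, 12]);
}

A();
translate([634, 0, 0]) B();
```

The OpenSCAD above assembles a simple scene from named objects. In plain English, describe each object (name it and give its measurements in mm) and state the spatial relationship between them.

A is a four-legged stool. The seat is 264×277 mm, 42 mm thick, top at z = 388 mm. It stands on four square legs, each 46×46 mm in cross-section, from z = 0 to the seat underside, each flush with a corner of the seat. Four stretchers, 46 mm wide and 26 mm tall, connect adjacent legs with their undersides at z = 117 mm, each running between the inner faces of the legs it joins and aligned with the legs' outer faces on the other axis.

B is an I-beam lying along x, 3778 mm long. Overall section height 577 mm. Two flanges 226 mm wide (y) and 12 mm thick, one on the floor and one at the top; a web 18 mm thick runs between them, centred on the flange width.

The I-beam is on the floor beside the stool on its +x side.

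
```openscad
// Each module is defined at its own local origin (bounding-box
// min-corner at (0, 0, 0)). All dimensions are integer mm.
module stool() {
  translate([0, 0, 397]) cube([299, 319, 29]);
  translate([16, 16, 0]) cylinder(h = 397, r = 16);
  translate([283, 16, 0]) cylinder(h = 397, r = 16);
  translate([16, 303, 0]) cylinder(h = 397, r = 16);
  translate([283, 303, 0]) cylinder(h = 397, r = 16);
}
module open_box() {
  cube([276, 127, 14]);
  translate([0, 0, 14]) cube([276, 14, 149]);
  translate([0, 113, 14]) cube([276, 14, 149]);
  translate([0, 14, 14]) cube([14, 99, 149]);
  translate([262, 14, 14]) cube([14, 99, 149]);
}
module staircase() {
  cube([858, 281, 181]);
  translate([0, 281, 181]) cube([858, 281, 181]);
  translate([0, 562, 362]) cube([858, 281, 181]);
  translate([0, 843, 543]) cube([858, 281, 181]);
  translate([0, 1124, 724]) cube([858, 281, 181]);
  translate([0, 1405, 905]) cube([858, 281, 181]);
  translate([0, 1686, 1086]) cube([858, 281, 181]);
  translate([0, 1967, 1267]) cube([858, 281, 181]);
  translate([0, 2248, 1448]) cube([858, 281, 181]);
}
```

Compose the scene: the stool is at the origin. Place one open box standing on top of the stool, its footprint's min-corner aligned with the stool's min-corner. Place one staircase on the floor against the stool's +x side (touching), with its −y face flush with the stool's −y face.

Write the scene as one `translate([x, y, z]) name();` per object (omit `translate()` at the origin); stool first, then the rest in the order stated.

stool();
translate([0, 0, 426]) open_box();
translate([299, 0, 0]) staircase();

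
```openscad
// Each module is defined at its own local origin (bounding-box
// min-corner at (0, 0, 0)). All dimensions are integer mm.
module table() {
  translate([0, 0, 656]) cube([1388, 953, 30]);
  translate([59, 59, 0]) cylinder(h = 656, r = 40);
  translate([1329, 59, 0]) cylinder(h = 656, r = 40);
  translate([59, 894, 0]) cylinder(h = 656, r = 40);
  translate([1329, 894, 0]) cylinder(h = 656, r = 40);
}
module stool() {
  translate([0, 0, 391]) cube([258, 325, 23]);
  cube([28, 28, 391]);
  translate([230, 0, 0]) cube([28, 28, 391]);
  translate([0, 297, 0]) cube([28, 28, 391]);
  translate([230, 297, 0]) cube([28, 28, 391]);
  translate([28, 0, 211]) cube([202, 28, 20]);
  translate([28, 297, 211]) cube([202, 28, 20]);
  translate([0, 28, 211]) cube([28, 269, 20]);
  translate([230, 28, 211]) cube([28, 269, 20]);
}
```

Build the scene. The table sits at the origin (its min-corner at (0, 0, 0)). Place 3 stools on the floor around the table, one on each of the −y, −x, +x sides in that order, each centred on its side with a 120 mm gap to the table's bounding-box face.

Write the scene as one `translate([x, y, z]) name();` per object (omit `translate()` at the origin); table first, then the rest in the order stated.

table();
translate([565, -445, 0]) stool();
translate([-378, 314, 0]) stool();
translate([1508, 314, 0]) stool();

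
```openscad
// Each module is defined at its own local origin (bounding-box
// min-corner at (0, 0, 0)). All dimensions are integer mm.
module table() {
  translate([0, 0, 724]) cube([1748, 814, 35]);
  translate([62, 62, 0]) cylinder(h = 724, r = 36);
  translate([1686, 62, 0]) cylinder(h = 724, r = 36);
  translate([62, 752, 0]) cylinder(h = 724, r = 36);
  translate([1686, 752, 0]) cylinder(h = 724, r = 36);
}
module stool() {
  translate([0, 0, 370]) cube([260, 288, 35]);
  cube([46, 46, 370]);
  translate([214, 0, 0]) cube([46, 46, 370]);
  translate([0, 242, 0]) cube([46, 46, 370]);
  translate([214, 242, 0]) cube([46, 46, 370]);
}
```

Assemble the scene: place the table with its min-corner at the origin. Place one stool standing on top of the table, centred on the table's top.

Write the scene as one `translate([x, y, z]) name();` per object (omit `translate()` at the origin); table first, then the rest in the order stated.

table();
translate([744, 263, 759]) stool();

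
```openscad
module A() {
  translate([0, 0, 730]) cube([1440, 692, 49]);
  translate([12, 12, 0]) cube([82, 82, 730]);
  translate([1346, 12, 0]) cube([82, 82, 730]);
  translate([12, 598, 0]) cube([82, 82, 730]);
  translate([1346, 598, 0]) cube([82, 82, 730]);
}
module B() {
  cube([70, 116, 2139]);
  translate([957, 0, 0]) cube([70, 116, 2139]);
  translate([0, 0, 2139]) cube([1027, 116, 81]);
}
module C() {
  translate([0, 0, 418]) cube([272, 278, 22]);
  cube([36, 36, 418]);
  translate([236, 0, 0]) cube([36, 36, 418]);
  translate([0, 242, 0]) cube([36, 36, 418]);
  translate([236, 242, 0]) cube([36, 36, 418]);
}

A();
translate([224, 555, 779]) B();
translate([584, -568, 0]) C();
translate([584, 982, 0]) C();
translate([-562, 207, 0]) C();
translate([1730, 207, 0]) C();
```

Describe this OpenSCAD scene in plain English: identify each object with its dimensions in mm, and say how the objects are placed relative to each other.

A is a table: top 1440 mm (x) × 692 mm (y), 49 mm thick, upper face at z = 779 mm, on four 82×82 mm square legs, each inset 12 mm from the nearest pair of top edges, running from z = 0 to the bottom of the top.

B is a door frame. The clear opening is 887 mm wide and 2139 mm high. Two 70 mm wide jambs, 116 mm deep, stand either side of the opening from the floor to the top of the opening. A 81 mm thick head sits across the top of both jambs, spanning the full outside width of the frame.

C is a four-legged stool. The seat is a 272×278×22 mm slab whose top surface is at z = 440 mm; four square legs, each 36×36 mm in cross-section, run from the floor (z = 0) to the underside of the seat, each flush with a corner of the seat.

The door frame is on top of the table. Four stools sit around the table at the −y, +y, −x, +x sides.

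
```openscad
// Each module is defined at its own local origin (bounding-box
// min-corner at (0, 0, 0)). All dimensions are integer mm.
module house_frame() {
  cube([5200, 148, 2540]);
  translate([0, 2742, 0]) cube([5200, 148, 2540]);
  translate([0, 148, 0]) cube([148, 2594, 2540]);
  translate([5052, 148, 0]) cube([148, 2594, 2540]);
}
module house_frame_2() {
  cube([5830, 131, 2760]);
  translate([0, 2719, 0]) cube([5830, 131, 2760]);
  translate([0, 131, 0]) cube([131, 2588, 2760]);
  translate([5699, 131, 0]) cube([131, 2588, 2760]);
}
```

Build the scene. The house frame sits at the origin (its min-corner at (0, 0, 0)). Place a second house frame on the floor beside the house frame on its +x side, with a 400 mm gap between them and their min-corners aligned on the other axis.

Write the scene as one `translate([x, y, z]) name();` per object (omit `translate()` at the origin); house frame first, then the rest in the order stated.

house_frame();
translate([5600, 0, 0]) house_frame_2();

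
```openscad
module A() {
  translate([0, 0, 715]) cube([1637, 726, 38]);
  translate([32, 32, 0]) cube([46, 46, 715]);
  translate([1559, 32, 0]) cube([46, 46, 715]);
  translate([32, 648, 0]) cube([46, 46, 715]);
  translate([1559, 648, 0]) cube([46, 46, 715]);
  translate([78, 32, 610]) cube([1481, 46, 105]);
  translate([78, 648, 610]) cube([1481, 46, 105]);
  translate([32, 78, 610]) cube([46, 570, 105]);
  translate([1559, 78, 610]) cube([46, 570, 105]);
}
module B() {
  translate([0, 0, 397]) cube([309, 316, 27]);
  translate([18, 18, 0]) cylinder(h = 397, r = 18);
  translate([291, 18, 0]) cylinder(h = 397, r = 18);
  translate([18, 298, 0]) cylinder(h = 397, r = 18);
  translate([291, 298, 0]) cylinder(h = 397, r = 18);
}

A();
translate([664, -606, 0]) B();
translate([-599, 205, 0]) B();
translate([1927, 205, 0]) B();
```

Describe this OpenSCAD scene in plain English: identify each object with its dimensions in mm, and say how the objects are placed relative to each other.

A is a rectangular dining table. The top is 1637×726×38 mm with its upper surface at z = 753 mm. It stands on four 46×46 mm square legs, each inset 32 mm from the nearest pair of top edges, running from the floor to the underside of the top. Four apron rails, 46 mm thick and 105 mm tall, run between adjacent legs with their top edges flush with the underside of the top and their outer faces flush with the legs' outer faces.

B is a four-legged stool. The seat is a 309×316×27 mm slab whose top surface is at z = 424 mm; four round legs, each 36 mm in diameter, run from the floor (z = 0) to the underside of the seat, each leg's axis is inset half a diameter from the nearest pair of seat edges (so the leg's bounding box is flush with the corner).

Three stools sit around the table at the −y, −x, +x sides.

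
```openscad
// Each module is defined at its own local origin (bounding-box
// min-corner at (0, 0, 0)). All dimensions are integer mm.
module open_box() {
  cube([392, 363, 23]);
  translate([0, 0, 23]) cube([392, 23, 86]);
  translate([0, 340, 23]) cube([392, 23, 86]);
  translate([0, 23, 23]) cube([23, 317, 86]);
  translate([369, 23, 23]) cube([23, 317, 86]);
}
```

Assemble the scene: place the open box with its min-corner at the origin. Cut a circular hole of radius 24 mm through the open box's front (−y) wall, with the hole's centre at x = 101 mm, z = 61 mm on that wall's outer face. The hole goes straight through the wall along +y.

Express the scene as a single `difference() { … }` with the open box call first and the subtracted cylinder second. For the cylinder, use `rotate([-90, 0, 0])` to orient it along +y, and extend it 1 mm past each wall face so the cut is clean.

difference() {
  open_box();
  translate([101, -1, 61]) rotate([-90, 0, 0]) cylinder(h = 25, r = 24);
}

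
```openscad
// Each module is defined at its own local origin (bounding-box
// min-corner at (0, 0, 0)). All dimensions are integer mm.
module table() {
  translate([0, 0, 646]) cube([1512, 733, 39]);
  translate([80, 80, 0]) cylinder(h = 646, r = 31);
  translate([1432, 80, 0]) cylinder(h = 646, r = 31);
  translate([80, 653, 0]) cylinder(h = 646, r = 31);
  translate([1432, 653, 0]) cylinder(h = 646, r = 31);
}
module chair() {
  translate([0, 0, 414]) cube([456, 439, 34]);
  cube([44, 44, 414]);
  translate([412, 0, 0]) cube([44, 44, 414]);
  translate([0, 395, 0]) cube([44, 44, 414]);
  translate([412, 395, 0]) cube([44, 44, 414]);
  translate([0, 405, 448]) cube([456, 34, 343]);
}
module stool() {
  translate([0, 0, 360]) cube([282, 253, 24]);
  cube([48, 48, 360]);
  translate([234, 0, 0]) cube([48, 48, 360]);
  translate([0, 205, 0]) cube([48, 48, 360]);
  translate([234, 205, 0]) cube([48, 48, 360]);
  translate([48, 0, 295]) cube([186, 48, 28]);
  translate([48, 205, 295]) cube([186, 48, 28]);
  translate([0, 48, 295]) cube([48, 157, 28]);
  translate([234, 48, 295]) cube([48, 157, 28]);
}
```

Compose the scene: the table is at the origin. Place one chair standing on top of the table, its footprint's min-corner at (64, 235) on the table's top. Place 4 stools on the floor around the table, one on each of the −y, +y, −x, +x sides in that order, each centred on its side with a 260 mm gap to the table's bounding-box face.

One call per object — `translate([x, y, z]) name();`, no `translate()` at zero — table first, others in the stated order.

table();
translate([64, 235, 685]) chair();
translate([615, -513, 0]) stool();
translate([615, 993, 0]) stool();
translate([-542, 240, 0]) stool();
translate([1772, 240, 0]) stool();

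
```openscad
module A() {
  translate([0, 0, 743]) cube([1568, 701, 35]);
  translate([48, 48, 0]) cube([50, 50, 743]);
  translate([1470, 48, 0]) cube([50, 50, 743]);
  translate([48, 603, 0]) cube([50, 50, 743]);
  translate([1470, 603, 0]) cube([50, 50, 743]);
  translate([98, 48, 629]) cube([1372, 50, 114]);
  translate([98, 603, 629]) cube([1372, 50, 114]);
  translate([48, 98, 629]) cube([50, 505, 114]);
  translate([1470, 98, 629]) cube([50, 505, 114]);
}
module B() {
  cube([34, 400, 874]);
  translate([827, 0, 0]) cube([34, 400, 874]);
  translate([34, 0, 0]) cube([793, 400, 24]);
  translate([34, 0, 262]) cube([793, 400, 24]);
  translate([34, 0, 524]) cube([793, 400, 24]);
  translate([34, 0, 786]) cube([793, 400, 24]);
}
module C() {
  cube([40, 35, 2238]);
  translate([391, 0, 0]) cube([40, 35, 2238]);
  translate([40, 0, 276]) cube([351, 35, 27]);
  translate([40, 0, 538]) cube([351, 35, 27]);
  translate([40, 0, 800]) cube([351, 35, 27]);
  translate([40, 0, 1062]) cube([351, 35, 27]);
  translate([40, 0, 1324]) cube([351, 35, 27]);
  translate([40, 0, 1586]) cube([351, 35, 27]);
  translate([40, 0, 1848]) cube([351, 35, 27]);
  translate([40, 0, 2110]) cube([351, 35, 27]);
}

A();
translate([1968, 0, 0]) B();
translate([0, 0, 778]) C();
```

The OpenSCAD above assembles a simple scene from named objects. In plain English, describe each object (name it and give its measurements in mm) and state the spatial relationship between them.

A is a table with a 1568×701 mm rectangular top, 35 mm thick, top surface at z = 778 mm, supported by four 50×50 mm square legs, each inset 48 mm from the nearest pair of top edges, running from the floor. Four apron rails, 50 mm thick and 114 mm tall, run between adjacent legs with their top edges flush with the underside of the top and their outer faces flush with the legs' outer faces.

B is an open bookshelf. Two side panels, each 34 mm thick, 400 mm deep and 874 mm tall, stand 861 mm apart (outside-to-outside). Between them sit 4 shelves, each 24 mm thick and 400 mm deep, spanning the full gap between the sides. The bottom shelf rests on the floor (its underside at z = 0) and the clear gap between one shelf's top and the next shelf's underside is 238 mm.

C is a wooden ladder with two side rails of 40×35 mm section and 2238 mm height, set 431 mm apart overall. Between them run 8 rectangular rungs (35 mm deep, 27 mm thick), front faces flush with the rails' −y face. The bottom of the first rung is 276 mm above the floor and each subsequent rung is 262 mm higher than the one below.

The bookshelf is on the floor beside the table on its +x side. The ladder is on top of the table.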